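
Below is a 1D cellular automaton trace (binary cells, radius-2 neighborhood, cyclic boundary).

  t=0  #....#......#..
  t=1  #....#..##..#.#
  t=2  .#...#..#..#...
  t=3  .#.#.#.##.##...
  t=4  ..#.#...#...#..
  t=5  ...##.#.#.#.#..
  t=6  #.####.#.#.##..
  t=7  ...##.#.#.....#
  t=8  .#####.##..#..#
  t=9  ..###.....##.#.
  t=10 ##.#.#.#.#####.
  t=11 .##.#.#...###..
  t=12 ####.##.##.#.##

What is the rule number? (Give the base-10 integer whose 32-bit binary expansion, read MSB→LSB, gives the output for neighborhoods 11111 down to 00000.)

3306611801

  #####|#  b31=1 t=8,i=3
  ####.|#  b30=1 t=6,i=4
  ###.#|.  b29=0 t=6,i=5
  ###..|.  b28=0 t=9,i=4
  ##.##|.  b27=0 t=3,i=9
  ##.#.|#  b26=1 t=5,i=5
  ##..#|.  b25=0 t=1,i=10
  ##...|#  b24=1 t=1,i=1
  #.###|.  b23=0 t=6,i=2
  #.##.|.  b22=0 t=1,i=14
  #.#.#|.  b21=0 t=3,i=3
  #.#..|#  b20=1 t=4,i=4
  #..##|.  b19=0 t=1,i=7
  #..#.|#  b18=1 t=0,i=14
  #...#|#  b17=1 t=2,i=3
  #....|.  b16=0 t=0,i=2
  .####|#  b15=1 t=6,i=3
  .###.|#  b14=1 t=9,i=3
  .##.#|#  b13=1 t=3,i=8
  .##..|.  b12=0 t=1,i=0
  .#.##|.  b11=0 t=1,i=13
  .#.#.|#  b10=1 t=3,i=2
  .#..#|.  b9=0 t=0,i=13
  .#...|.  b8=0 t=0,i=1
  ..###|.  b7=0 t=9,i=2
  ..##.|#  b6=1 t=1,i=8
  ..#.#|.  b5=0 t=1,i=12
  ..#..|#  b4=1 t=0,i=0
  ...##|#  b3=1 t=5,i=2
  ...#.|.  b2=0 t=0,i=4
  ....#|.  b1=0 t=0,i=3
  .....|#  b0=1 t=0,i=8
  bits 11000101000101101110010001011001 = 3306611801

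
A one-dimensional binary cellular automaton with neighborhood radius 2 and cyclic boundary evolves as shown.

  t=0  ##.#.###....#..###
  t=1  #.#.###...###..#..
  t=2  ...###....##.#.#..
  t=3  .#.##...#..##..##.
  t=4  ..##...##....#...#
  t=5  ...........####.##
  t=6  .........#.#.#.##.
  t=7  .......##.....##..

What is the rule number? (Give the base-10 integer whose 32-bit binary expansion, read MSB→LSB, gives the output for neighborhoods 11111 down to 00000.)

1322281366

  ##### -> .   bit 31 = 0  t=0,i=17
  ####. -> #   bit 30 = 1  t=0,i=0
  ###.# -> .   bit 29 = 0  t=0,i=1
  ###.. -> .   bit 28 = 0  t=0,i=7
  ##.## -> #   bit 27 = 1  t=5,i=15
  ##.#. -> #   bit 26 = 1  t=0,i=2
  ##..# -> #   bit 25 = 1  t=1,i=13
  ##... -> .   bit 24 = 0  t=0,i=8
  #.### -> #   bit 23 = 1  t=0,i=5
  #.##. -> #   bit 22 = 1  t=3,i=3
  #.#.# -> .   bit 21 = 0  t=0,i=3
  #.#.. -> #   bit 20 = 1  t=2,i=15
  #..## -> .   bit 19 = 0  t=0,i=14
  #..#. -> .   bit 18 = 0  t=1,i=14
  #...# -> .   bit 17 = 0  t=1,i=8
  #.... -> .   bit 16 = 0  t=0,i=9
  .#### -> .   bit 15 = 0  t=0,i=16
  .###. -> #   bit 14 = 1  t=0,i=6
  .##.# -> #   bit 13 = 1  t=2,i=11
  .##.. -> .   bit 12 = 0  t=3,i=4
  .#.## -> #   bit 11 = 1  t=0,i=4
  .#.#. -> .   bit 10 = 0  t=1,i=1
  .#..# -> .   bit 9 = 0  t=0,i=13
  .#... -> #   bit 8 = 1  t=2,i=16
  ..### -> #   bit 7 = 1  t=0,i=15
  ..##. -> .   bit 6 = 0  t=2,i=10
  ..#.# -> .   bit 5 = 0  t=1,i=0
  ..#.. -> #   bit 4 = 1  t=0,i=12
  ...## -> .   bit 3 = 0  t=1,i=9
  ...#. -> #   bit 2 = 1  t=0,i=11
  ....# -> #   bit 1 = 1  t=0,i=10
  ..... -> .   bit 0 = 0  t=2,i=0
  bits 01001110110100000110100110010110 = 1322281366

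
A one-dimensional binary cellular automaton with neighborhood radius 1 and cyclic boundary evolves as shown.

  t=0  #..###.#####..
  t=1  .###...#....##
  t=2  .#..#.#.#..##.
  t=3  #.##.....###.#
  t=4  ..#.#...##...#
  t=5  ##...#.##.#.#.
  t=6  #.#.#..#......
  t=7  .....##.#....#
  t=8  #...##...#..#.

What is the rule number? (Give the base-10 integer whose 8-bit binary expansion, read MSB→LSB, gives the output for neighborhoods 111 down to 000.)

26

  nb ###: next=.  (t=0,i=4, bit7=0)
  nb ##.: next=.  (t=0,i=5, bit6=0)
  nb #.#: next=.  (t=0,i=6, bit5=0)
  nb #..: next=#  (t=0,i=1, bit4=1)
  nb .##: next=#  (t=0,i=3, bit3=1)
  nb .#.: next=.  (t=0,i=0, bit2=0)
  nb ..#: next=#  (t=0,i=2, bit1=1)
  nb ...: next=.  (t=1,i=5, bit0=0)
  bits 00011010 = 26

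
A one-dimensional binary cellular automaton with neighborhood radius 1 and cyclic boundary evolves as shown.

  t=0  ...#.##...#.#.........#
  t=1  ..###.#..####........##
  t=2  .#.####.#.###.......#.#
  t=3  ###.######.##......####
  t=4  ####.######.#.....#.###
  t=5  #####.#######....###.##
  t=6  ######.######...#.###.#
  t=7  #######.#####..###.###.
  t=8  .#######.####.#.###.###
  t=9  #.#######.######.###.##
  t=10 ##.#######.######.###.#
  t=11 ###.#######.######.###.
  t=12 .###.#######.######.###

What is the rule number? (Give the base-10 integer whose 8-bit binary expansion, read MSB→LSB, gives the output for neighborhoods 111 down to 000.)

230

  [7] ### => #  t=1,i=3
  [6] ##. => #  t=0,i=6
  [5] #.# => #  t=0,i=4
  [4] #.. => .  t=0,i=0
  [3] .## => .  t=0,i=5
  [2] .#. => #  t=0,i=3
  [1] ..# => #  t=0,i=2
  [0] ... => .  t=0,i=1
  bits 11100110 = 230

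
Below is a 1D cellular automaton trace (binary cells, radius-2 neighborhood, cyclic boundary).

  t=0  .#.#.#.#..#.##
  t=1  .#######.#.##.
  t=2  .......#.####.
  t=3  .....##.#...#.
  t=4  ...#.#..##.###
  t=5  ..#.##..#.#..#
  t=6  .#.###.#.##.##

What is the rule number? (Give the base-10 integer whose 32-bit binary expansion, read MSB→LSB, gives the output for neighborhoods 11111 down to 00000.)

947133782

  #####|.  b31=0 t=1,i=3
  ####.|.  b30=0 t=1,i=6
  ###.#|#  b29=1 t=1,i=7
  ###..|#  b28=1 t=2,i=12
  ##.##|#  b27=1 t=4,i=10
  ##.#.|.  b26=0 t=0,i=0
  ##..#|.  b25=0 t=1,i=13
  ##...|.  b24=0 t=2,i=13
  #.###|.  b23=0 t=2,i=9
  #.##.|#  b22=1 t=0,i=12
  #.#.#|#  b21=1 t=0,i=1
  #.#..|#  b20=1 t=0,i=7
  #..##|.  b19=0 t=1,i=0
  #..#.|#  b18=1 t=0,i=9
  #...#|.  b17=0 t=3,i=10
  #....|.  b16=0 t=2,i=0
  .####|.  b15=0 t=1,i=2
  .###.|.  b14=0 t=4,i=12
  .##.#|.  b13=0 t=0,i=13
  .##..|#  b12=1 t=1,i=12
  .#.##|#  b11=1 t=0,i=11
  .#.#.|#  b10=1 t=0,i=2
  .#..#|.  b9=0 t=0,i=8
  .#...|#  b8=1 t=3,i=9
  ..###|.  b7=0 t=1,i=1
  ..##.|#  b6=1 t=3,i=5
  ..#.#|.  b5=0 t=0,i=10
  ..#..|#  b4=1 t=3,i=12
  ...##|.  b3=0 t=3,i=4
  ...#.|#  b2=1 t=2,i=6
  ....#|#  b1=1 t=2,i=5
  .....|.  b0=0 t=2,i=1
  bits 00111000011101000001110101010110 = 947133782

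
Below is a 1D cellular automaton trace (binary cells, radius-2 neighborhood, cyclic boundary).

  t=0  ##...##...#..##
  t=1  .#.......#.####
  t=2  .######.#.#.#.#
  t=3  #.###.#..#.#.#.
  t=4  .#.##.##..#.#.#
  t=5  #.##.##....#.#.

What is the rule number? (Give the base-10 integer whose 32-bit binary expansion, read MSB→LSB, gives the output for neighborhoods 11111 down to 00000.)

3092893573

  ##### -> #   bit 31 = 1  t=2,i=3
  ####. -> .   bit 30 = 0  t=0,i=0
  ###.# -> #   bit 29 = 1  t=1,i=14
  ###.. -> #   bit 28 = 1  t=0,i=1
  ##.## -> #   bit 27 = 1  t=4,i=5
  ##.#. -> .   bit 26 = 0  t=1,i=0
  ##..# -> .   bit 25 = 0  t=4,i=8
  ##... -> .   bit 24 = 0  t=0,i=2
  #.### -> .   bit 23 = 0  t=1,i=11
  #.##. -> #   bit 22 = 1  t=4,i=3
  #.#.# -> .   bit 21 = 0  t=2,i=8
  #.#.. -> #   bit 20 = 1  t=1,i=1
  #..## -> #   bit 19 = 1  t=0,i=12
  #..#. -> .   bit 18 = 0  t=3,i=8
  #...# -> .   bit 17 = 0  t=0,i=3
  #.... -> #   bit 16 = 1  t=1,i=3
  .#### -> #   bit 15 = 1  t=0,i=14
  .###. -> #   bit 14 = 1  t=3,i=3
  .##.# -> .   bit 13 = 0  t=4,i=4
  .##.. -> .   bit 12 = 0  t=0,i=6
  .#.## -> #   bit 11 = 1  t=1,i=10
  .#.#. -> #   bit 10 = 1  t=2,i=9
  .#..# -> #   bit 9 = 1  t=0,i=11
  .#... -> #   bit 8 = 1  t=1,i=2
  ..### -> #   bit 7 = 1  t=0,i=13
  ..##. -> .   bit 6 = 0  t=0,i=5
  ..#.# -> .   bit 5 = 0  t=1,i=9
  ..#.. -> .   bit 4 = 0  t=0,i=10
  ...## -> .   bit 3 = 0  t=0,i=4
  ...#. -> #   bit 2 = 1  t=0,i=9
  ....# -> .   bit 1 = 0  t=1,i=7
  ..... -> #   bit 0 = 1  t=1,i=4
  bits 10111000010110011100111110000101 = 3092893573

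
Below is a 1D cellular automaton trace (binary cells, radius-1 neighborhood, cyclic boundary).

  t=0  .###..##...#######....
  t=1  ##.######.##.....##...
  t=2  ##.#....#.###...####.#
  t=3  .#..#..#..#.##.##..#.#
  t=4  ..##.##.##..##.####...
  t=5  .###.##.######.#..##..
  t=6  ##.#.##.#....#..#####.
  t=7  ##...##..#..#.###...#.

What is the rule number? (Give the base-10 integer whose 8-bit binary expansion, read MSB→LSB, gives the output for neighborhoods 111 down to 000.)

  [7] ### => .  t=0,i=2
  [6] ##. => #  t=0,i=3
  [5] #.# => .  t=1,i=2
  [4] #.. => #  t=0,i=4
  [3] .## => #  t=0,i=1
  [2] .#. => .  t=2,i=3
  [1] ..# => #  t=0,i=0
  [0] ... => .  t=0,i=9
  bits 01011010 = 90

90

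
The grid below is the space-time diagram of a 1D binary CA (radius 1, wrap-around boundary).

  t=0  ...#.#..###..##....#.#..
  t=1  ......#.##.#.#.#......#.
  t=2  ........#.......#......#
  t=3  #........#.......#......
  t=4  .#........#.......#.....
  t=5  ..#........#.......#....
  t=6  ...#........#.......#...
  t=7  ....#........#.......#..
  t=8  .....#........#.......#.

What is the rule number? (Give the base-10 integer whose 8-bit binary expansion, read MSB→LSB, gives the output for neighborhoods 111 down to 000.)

  ### -> #   bit 7 = 1  t=0,i=9
  ##. -> .   bit 6 = 0  t=0,i=10
  #.# -> .   bit 5 = 0  t=0,i=4
  #.. -> #   bit 4 = 1  t=0,i=6
  .## -> #   bit 3 = 1  t=0,i=8
  .#. -> .   bit 2 = 0  t=0,i=3
  ..# -> .   bit 1 = 0  t=0,i=2
  ... -> .   bit 0 = 0  t=0,i=0
  bits 10011000 = 152

152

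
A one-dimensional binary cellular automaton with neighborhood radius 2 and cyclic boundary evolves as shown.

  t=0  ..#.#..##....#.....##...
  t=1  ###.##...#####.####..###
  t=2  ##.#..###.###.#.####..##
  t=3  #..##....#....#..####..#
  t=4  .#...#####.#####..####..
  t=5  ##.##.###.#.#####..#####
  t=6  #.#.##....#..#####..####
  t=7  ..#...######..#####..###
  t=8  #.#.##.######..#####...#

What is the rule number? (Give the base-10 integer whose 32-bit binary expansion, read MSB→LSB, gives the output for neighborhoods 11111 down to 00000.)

  ##### -> #   bit 31 = 1  t=1,i=0
  ####. -> #   bit 30 = 1  t=1,i=1
  ###.# -> .   bit 29 = 0  t=1,i=2
  ###.. -> #   bit 28 = 1  t=1,i=18
  ##.## -> #   bit 27 = 1  t=1,i=3
  ##.#. -> .   bit 26 = 0  t=2,i=2
  ##..# -> #   bit 25 = 1  t=1,i=19
  ##... -> #   bit 24 = 1  t=0,i=9
  #.### -> .   bit 23 = 0  t=1,i=15
  #.##. -> .   bit 22 = 0  t=1,i=4
  #.#.# -> #   bit 21 = 1  t=2,i=14
  #.#.. -> #   bit 20 = 1  t=0,i=4
  #..## -> .   bit 19 = 0  t=0,i=6
  #..#. -> .   bit 18 = 0  t=7,i=1
  #...# -> #   bit 17 = 1  t=1,i=7
  #.... -> #   bit 16 = 1  t=0,i=10
  .#### -> #   bit 15 = 1  t=1,i=10
  .###. -> .   bit 14 = 0  t=2,i=7
  .##.# -> #   bit 13 = 1  t=5,i=4
  .##.. -> .   bit 12 = 0  t=0,i=8
  .#.## -> .   bit 11 = 0  t=2,i=15
  .#.#. -> .   bit 10 = 0  t=0,i=3
  .#..# -> #   bit 9 = 1  t=0,i=5
  .#... -> .   bit 8 = 0  t=0,i=14
  ..### -> .   bit 7 = 0  t=1,i=9
  ..##. -> .   bit 6 = 0  t=0,i=7
  ..#.# -> #   bit 5 = 1  t=0,i=2
  ..#.. -> #   bit 4 = 1  t=0,i=13
  ...## -> #   bit 3 = 1  t=0,i=18
  ...#. -> #   bit 2 = 1  t=0,i=1
  ....# -> #   bit 1 = 1  t=0,i=0
  ..... -> #   bit 0 = 1  t=0,i=16
  bits 11011011001100111010001000111111 = 3677594175

3677594175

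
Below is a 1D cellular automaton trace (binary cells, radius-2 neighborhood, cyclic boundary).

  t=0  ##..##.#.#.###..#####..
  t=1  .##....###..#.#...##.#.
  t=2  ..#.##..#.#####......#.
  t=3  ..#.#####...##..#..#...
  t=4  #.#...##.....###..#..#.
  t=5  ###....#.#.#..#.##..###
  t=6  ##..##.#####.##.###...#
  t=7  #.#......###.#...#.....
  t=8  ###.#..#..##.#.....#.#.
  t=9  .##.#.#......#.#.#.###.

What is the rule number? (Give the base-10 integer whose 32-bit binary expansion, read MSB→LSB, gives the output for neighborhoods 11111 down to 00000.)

  [31] ##### => #  t=0,i=18
  [30] ####. => #  t=0,i=19
  [29] ###.# => #  t=6,i=11
  [28] ###.. => .  t=0,i=13
  [27] ##.## => .  t=6,i=6
  [26] ##.#. => .  t=0,i=6
  [25] ##..# => #  t=0,i=2
  [24] ##... => .  t=1,i=3
  [23] #.### => .  t=0,i=11
  [22] #.##. => #  t=2,i=4
  [21] #.#.# => #  t=0,i=7
  [20] #.#.. => #  t=1,i=14
  [19] #..## => .  t=0,i=3
  [18] #..#. => #  t=1,i=11
  [17] #...# => .  t=1,i=16
  [16] #.... => #  t=1,i=4
  [15] .#### => .  t=0,i=17
  [14] .###. => #  t=0,i=12
  [13] .##.# => .  t=0,i=5
  [12] .##.. => #  t=0,i=1
  [11] .#.## => .  t=0,i=10
  [10] .#.#. => #  t=0,i=8
  [9] .#..# => .  t=1,i=22
  [8] .#... => .  t=1,i=15
  [7] ..### => .  t=0,i=16
  [6] ..##. => .  t=0,i=0
  [5] ..#.# => #  t=1,i=12
  [4] ..#.. => .  t=2,i=21
  [3] ...## => .  t=1,i=6
  [2] ...#. => .  t=2,i=1
  [1] ....# => #  t=1,i=5
  [0] ..... => .  t=2,i=17
  bits 11100010011101010101010000100010 = 3799340066

3799340066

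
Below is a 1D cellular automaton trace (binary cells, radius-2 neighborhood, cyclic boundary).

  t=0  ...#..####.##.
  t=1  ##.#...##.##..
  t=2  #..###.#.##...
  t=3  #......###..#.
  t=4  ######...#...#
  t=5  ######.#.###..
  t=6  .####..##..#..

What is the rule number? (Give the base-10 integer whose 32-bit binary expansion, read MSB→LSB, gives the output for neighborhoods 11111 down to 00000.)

3631451475

  #####|#  b31=1 t=4,i=1
  ####.|#  b30=1 t=0,i=8
  ###.#|.  b29=0 t=0,i=9
  ###..|#  b28=1 t=3,i=9
  ##.##|#  b27=1 t=0,i=10
  ##.#.|.  b26=0 t=1,i=2
  ##..#|.  b25=0 t=1,i=12
  ##...|.  b24=0 t=0,i=13
  #.###|.  b23=0 t=5,i=9
  #.##.|#  b22=1 t=0,i=11
  #.#.#|#  b21=1 t=2,i=7
  #.#..|#  b20=1 t=1,i=3
  #..##|.  b19=0 t=0,i=5
  #..#.|.  b18=0 t=3,i=11
  #...#|#  b17=1 t=1,i=5
  #....|#  b16=1 t=0,i=0
  .####|#  b15=1 t=0,i=7
  .###.|.  b14=0 t=2,i=4
  .##.#|.  b13=0 t=1,i=1
  .##..|.  b12=0 t=0,i=12
  .#.##|#  b11=1 t=2,i=8
  .#.#.|#  b10=1 t=3,i=13
  .#..#|.  b9=0 t=0,i=4
  .#...|#  b8=1 t=1,i=4
  ..###|.  b7=0 t=0,i=6
  ..##.|#  b6=1 t=1,i=0
  ..#.#|.  b5=0 t=3,i=12
  ..#..|#  b4=1 t=0,i=3
  ...##|.  b3=0 t=1,i=6
  ...#.|.  b2=0 t=0,i=2
  ....#|#  b1=1 t=0,i=1
  .....|#  b0=1 t=3,i=3
  bits 11011000011100111000110101010011 = 3631451475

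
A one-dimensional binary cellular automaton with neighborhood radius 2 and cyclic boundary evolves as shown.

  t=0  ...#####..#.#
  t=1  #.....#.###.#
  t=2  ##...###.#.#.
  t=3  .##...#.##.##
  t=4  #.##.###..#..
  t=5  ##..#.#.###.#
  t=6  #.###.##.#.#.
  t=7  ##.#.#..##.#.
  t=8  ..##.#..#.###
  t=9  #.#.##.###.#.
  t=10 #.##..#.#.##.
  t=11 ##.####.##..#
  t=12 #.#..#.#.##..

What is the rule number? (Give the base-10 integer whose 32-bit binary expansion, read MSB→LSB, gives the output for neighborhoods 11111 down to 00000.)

1328830836

  nb #####: next=.  (t=0,i=5, bit31=0)
  nb ####.: next=#  (t=0,i=6, bit30=1)
  nb ###.#: next=.  (t=1,i=10, bit29=0)
  nb ###..: next=.  (t=0,i=7, bit28=0)
  nb ##.##: next=#  (t=1,i=11, bit27=1)
  nb ##.#.: next=#  (t=2,i=8, bit26=1)
  nb ##..#: next=#  (t=0,i=8, bit25=1)
  nb ##...: next=#  (t=1,i=1, bit24=1)
  nb #.###: next=.  (t=1,i=8, bit23=0)
  nb #.##.: next=.  (t=1,i=12, bit22=0)
  nb #.#.#: next=#  (t=2,i=9, bit21=1)
  nb #.#..: next=#  (t=0,i=12, bit20=1)
  nb #..##: next=.  (t=7,i=7, bit19=0)
  nb #..#.: next=#  (t=0,i=9, bit18=1)
  nb #...#: next=.  (t=0,i=1, bit17=0)
  nb #....: next=.  (t=1,i=2, bit16=0)
  nb .####: next=.  (t=0,i=4, bit15=0)
  nb .###.: next=#  (t=1,i=9, bit14=1)
  nb .##.#: next=.  (t=3,i=9, bit13=0)
  nb .##..: next=#  (t=1,i=0, bit12=1)
  nb .#.##: next=#  (t=1,i=7, bit11=1)
  nb .#.#.: next=.  (t=0,i=11, bit10=0)
  nb .#..#: next=.  (t=4,i=11, bit9=0)
  nb .#...: next=#  (t=0,i=0, bit8=1)
  nb ..###: next=.  (t=0,i=3, bit7=0)
  nb ..##.: next=#  (t=7,i=8, bit6=1)
  nb ..#.#: next=#  (t=0,i=10, bit5=1)
  nb ..#..: next=#  (t=4,i=10, bit4=1)
  nb ...##: next=.  (t=0,i=2, bit3=0)
  nb ...#.: next=#  (t=1,i=5, bit2=1)
  nb ....#: next=.  (t=1,i=4, bit1=0)
  nb .....: next=.  (t=1,i=3, bit0=0)
  bits 01001111001101000101100101110100 = 1328830836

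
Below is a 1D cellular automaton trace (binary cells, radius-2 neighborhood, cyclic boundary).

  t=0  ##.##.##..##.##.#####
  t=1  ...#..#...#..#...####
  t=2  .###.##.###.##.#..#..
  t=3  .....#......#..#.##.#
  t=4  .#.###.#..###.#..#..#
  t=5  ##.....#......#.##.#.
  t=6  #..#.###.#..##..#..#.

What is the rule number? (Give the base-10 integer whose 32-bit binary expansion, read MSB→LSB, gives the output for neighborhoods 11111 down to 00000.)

2155316310

  #####|#  b31=1 t=0,i=18
  ####.|.  b30=0 t=0,i=0
  ###.#|.  b29=0 t=0,i=1
  ###..|.  b28=0 t=1,i=20
  ##.##|.  b27=0 t=0,i=2
  ##.#.|.  b26=0 t=2,i=14
  ##..#|.  b25=0 t=0,i=8
  ##...|.  b24=0 t=1,i=0
  #.###|.  b23=0 t=0,i=16
  #.##.|#  b22=1 t=0,i=3
  #.#.#|#  b21=1 t=4,i=1
  #.#..|#  b20=1 t=2,i=15
  #..##|.  b19=0 t=0,i=9
  #..#.|#  b18=1 t=1,i=5
  #...#|#  b17=1 t=1,i=1
  #....|#  b16=1 t=3,i=1
  .####|#  b15=1 t=0,i=17
  .###.|.  b14=0 t=2,i=2
  .##.#|.  b13=0 t=0,i=4
  .##..|.  b12=0 t=0,i=7
  .#.##|.  b11=0 t=3,i=16
  .#.#.|#  b10=1 t=4,i=0
  .#..#|.  b9=0 t=1,i=4
  .#...|.  b8=0 t=1,i=7
  ..###|.  b7=0 t=1,i=17
  ..##.|#  b6=1 t=0,i=10
  ..#.#|.  b5=0 t=3,i=15
  ..#..|#  b4=1 t=1,i=3
  ...##|.  b3=0 t=1,i=16
  ...#.|#  b2=1 t=1,i=2
  ....#|#  b1=1 t=3,i=3
  .....|.  b0=0 t=3,i=2
  bits 10000000011101111000010001010110 = 2155316310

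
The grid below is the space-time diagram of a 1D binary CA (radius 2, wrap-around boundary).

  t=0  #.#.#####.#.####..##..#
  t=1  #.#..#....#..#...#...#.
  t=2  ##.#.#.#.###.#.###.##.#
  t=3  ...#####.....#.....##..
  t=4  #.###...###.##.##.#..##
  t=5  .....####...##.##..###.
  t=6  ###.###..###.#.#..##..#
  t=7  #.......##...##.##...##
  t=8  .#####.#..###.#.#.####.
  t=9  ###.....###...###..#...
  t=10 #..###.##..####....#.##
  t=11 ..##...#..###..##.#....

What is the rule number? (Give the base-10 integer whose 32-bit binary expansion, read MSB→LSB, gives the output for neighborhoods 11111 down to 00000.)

23832221

  ##### -> .   bit 31 = 0  t=0,i=6
  ####. -> .   bit 30 = 0  t=0,i=7
  ###.# -> .   bit 29 = 0  t=0,i=8
  ###.. -> .   bit 28 = 0  t=0,i=15
  ##.## -> .   bit 27 = 0  t=2,i=18
  ##.#. -> .   bit 26 = 0  t=0,i=1
  ##..# -> .   bit 25 = 0  t=0,i=16
  ##... -> #   bit 24 = 1  t=3,i=8
  #.### -> .   bit 23 = 0  t=0,i=4
  #.##. -> #   bit 22 = 1  t=2,i=19
  #.#.# -> #   bit 21 = 1  t=0,i=2
  #.#.. -> .   bit 20 = 0  t=1,i=2
  #..## -> #   bit 19 = 1  t=0,i=17
  #..#. -> .   bit 18 = 0  t=1,i=4
  #...# -> #   bit 17 = 1  t=1,i=15
  #.... -> #   bit 16 = 1  t=1,i=7
  .#### -> #   bit 15 = 1  t=0,i=5
  .###. -> .   bit 14 = 0  t=2,i=0
  .##.# -> #   bit 13 = 1  t=0,i=0
  .##.. -> .   bit 12 = 0  t=0,i=19
  .#.## -> .   bit 11 = 0  t=0,i=3
  .#.#. -> #   bit 10 = 1  t=1,i=1
  .#..# -> #   bit 9 = 1  t=1,i=3
  .#... -> .   bit 8 = 0  t=1,i=6
  ..### -> #   bit 7 = 1  t=3,i=3
  ..##. -> .   bit 6 = 0  t=0,i=18
  ..#.# -> .   bit 5 = 0  t=1,i=21
  ..#.. -> #   bit 4 = 1  t=1,i=5
  ...## -> #   bit 3 = 1  t=3,i=2
  ...#. -> #   bit 2 = 1  t=1,i=9
  ....# -> .   bit 1 = 0  t=1,i=8
  ..... -> #   bit 0 = 1  t=3,i=0
  bits 00000001011010111010011010011101 = 23832221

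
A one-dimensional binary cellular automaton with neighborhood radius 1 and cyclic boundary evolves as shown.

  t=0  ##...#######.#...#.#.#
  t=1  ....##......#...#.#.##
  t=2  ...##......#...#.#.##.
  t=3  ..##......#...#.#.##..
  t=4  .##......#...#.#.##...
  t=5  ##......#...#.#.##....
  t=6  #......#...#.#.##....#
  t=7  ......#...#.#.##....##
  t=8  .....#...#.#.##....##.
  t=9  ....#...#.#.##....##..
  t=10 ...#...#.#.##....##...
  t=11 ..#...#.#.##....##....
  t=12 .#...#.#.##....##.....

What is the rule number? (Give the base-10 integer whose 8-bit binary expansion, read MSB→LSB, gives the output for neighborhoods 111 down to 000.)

42

  ### -> .   bit 7 = 0  t=0,i=0
  ##. -> .   bit 6 = 0  t=0,i=1
  #.# -> #   bit 5 = 1  t=0,i=12
  #.. -> .   bit 4 = 0  t=0,i=2
  .## -> #   bit 3 = 1  t=0,i=5
  .#. -> .   bit 2 = 0  t=0,i=13
  ..# -> #   bit 1 = 1  t=0,i=4
  ... -> .   bit 0 = 0  t=0,i=3
  bits 00101010 = 42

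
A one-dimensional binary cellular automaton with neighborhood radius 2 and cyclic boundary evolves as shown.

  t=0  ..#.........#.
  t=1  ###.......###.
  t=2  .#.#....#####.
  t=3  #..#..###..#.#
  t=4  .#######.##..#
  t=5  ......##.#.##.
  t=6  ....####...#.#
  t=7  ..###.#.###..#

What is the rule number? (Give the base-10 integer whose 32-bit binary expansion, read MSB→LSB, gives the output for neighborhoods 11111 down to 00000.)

1667130078

  #####|.  b31=0 t=2,i=10
  ####.|#  b30=1 t=2,i=11
  ###.#|#  b29=1 t=1,i=12
  ###..|.  b28=0 t=1,i=2
  ##.##|.  b27=0 t=1,i=13
  ##.#.|.  b26=0 t=5,i=8
  ##..#|#  b25=1 t=2,i=13
  ##...|#  b24=1 t=1,i=3
  #.###|.  b23=0 t=1,i=0
  #.##.|#  b22=1 t=3,i=13
  #.#.#|.  b21=0 t=5,i=9
  #.#..|#  b20=1 t=2,i=3
  #..##|#  b19=1 t=3,i=5
  #..#.|#  b18=1 t=2,i=0
  #...#|#  b17=1 t=0,i=0
  #....|.  b16=0 t=0,i=4
  .####|.  b15=0 t=2,i=9
  .###.|#  b14=1 t=1,i=1
  .##.#|#  b13=1 t=5,i=7
  .##..|.  b12=0 t=3,i=0
  .#.##|.  b11=0 t=3,i=12
  .#.#.|.  b10=0 t=2,i=2
  .#..#|#  b9=1 t=3,i=4
  .#...|.  b8=0 t=0,i=3
  ..###|#  b7=1 t=1,i=10
  ..##.|#  b6=1 t=5,i=6
  ..#.#|.  b5=0 t=2,i=1
  ..#..|#  b4=1 t=0,i=2
  ...##|#  b3=1 t=1,i=9
  ...#.|#  b2=1 t=0,i=1
  ....#|#  b1=1 t=0,i=10
  .....|.  b0=0 t=0,i=5
  bits 01100011010111100110001011011110 = 1667130078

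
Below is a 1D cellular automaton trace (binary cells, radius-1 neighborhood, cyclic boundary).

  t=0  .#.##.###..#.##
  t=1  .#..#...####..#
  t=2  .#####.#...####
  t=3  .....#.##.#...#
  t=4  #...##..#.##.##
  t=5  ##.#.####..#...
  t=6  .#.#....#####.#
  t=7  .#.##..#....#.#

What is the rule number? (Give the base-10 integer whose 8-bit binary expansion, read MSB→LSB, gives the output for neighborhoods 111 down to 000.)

  ###|.  b7=0 t=0,i=7
  ##.|#  b6=1 t=0,i=4
  #.#|.  b5=0 t=0,i=0
  #..|#  b4=1 t=0,i=9
  .##|.  b3=0 t=0,i=3
  .#.|#  b2=1 t=0,i=1
  ..#|#  b1=1 t=0,i=10
  ...|.  b0=0 t=1,i=6
  bits 01010110 = 86

86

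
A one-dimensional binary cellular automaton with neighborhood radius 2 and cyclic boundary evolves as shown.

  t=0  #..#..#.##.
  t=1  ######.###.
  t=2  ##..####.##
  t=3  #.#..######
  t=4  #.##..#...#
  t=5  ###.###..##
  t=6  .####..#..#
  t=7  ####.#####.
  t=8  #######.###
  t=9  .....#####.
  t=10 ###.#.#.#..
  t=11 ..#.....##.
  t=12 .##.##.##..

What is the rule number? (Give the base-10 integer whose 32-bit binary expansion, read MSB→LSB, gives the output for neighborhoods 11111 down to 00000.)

  #####|.  b31=0 t=1,i=2
  ####.|#  b30=1 t=1,i=4
  ###.#|#  b29=1 t=1,i=5
  ###..|.  b28=0 t=2,i=1
  ##.##|#  b27=1 t=1,i=6
  ##.#.|.  b26=0 t=0,i=10
  ##..#|#  b25=1 t=2,i=2
  ##...|.  b24=0 t=9,i=10
  #.###|#  b23=1 t=1,i=0
  #.##.|#  b22=1 t=0,i=8
  #.#.#|.  b21=0 t=10,i=4
  #.#..|#  b20=1 t=0,i=0
  #..##|.  b19=0 t=2,i=3
  #..#.|#  b18=1 t=0,i=2
  #...#|.  b17=0 t=4,i=8
  #....|#  b16=1 t=9,i=0
  .####|#  b15=1 t=1,i=1
  .###.|.  b14=0 t=1,i=8
  .##.#|#  b13=1 t=0,i=9
  .##..|.  b12=0 t=4,i=3
  .#.##|#  b11=1 t=0,i=7
  .#.#.|.  b10=0 t=10,i=5
  .#..#|#  b9=1 t=0,i=1
  .#...|.  b8=0 t=4,i=7
  ..###|.  b7=0 t=2,i=4
  ..##.|#  b6=1 t=4,i=10
  ..#.#|.  b5=0 t=0,i=6
  ..#..|#  b4=1 t=0,i=3
  ...##|#  b3=1 t=4,i=9
  ...#.|#  b2=1 t=11,i=1
  ....#|.  b1=0 t=9,i=3
  .....|#  b0=1 t=9,i=1
  bits 01101010110101011010101001011101 = 1792387677

1792387677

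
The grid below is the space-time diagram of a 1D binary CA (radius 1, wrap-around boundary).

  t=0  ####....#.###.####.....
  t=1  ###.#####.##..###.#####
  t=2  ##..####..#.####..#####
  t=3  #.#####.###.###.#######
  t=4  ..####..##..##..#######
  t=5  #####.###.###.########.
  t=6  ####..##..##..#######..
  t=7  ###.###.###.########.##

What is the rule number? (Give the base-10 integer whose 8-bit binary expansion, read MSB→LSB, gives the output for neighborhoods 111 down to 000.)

159

  ###|#  b7=1 t=0,i=1
  ##.|.  b6=0 t=0,i=3
  #.#|.  b5=0 t=0,i=9
  #..|#  b4=1 t=0,i=4
  .##|#  b3=1 t=0,i=0
  .#.|#  b2=1 t=0,i=8
  ..#|#  b1=1 t=0,i=7
  ...|#  b0=1 t=0,i=5
  bits 10011111 = 159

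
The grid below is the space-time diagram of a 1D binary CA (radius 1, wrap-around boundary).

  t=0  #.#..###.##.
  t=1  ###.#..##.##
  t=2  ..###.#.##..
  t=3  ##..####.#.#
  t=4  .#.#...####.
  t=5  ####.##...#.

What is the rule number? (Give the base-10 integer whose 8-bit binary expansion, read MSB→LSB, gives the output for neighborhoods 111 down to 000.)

  [7] ### => .  t=0,i=6
  [6] ##. => #  t=0,i=7
  [5] #.# => #  t=0,i=1
  [4] #.. => .  t=0,i=3
  [3] .## => .  t=0,i=5
  [2] .#. => #  t=0,i=0
  [1] ..# => #  t=0,i=4
  [0] ... => #  t=2,i=0
  bits 01100111 = 103

103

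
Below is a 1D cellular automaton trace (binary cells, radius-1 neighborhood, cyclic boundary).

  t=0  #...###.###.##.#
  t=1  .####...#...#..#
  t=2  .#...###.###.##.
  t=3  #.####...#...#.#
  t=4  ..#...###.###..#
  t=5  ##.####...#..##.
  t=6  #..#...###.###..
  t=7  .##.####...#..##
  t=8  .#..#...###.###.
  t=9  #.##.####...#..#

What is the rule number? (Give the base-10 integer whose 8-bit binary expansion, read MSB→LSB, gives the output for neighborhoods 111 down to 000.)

  nb ###: next=.  (t=0,i=5, bit7=0)
  nb ##.: next=.  (t=0,i=0, bit6=0)
  nb #.#: next=.  (t=0,i=7, bit5=0)
  nb #..: next=#  (t=0,i=1, bit4=1)
  nb .##: next=#  (t=0,i=4, bit3=1)
  nb .#.: next=.  (t=1,i=8, bit2=0)
  nb ..#: next=#  (t=0,i=3, bit1=1)
  nb ...: next=#  (t=0,i=2, bit0=1)
  bits 00011011 = 27

27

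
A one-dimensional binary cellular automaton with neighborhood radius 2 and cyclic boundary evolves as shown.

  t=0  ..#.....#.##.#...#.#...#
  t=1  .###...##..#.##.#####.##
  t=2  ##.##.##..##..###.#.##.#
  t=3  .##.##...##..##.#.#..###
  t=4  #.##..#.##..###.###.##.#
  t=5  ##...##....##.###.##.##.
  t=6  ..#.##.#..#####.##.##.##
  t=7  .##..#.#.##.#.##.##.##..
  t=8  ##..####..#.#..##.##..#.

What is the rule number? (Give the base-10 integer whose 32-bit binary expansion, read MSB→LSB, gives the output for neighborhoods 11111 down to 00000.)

3116115452

  [31] ##### => #  t=1,i=18
  [30] ####. => .  t=1,i=19
  [29] ###.# => #  t=1,i=20
  [28] ###.. => #  t=1,i=3
  [27] ##.## => #  t=1,i=0
  [26] ##.#. => .  t=0,i=12
  [25] ##..# => .  t=1,i=9
  [24] ##... => #  t=1,i=4
  [23] #.### => #  t=1,i=1
  [22] #.##. => .  t=0,i=10
  [21] #.#.# => #  t=2,i=18
  [20] #.#.. => #  t=0,i=13
  [19] #..## => #  t=2,i=9
  [18] #..#. => #  t=0,i=1
  [17] #...# => .  t=0,i=15
  [16] #.... => .  t=0,i=4
  [15] .#### => .  t=1,i=17
  [14] .###. => .  t=1,i=2
  [13] .##.# => #  t=0,i=11
  [12] .##.. => .  t=1,i=8
  [11] .#.## => .  t=0,i=9
  [10] .#.#. => #  t=0,i=18
  [9] .#..# => .  t=0,i=0
  [8] .#... => #  t=0,i=3
  [7] ..### => #  t=2,i=14
  [6] ..##. => #  t=1,i=7
  [5] ..#.# => #  t=0,i=8
  [4] ..#.. => #  t=0,i=2
  [3] ...## => #  t=1,i=6
  [2] ...#. => #  t=0,i=7
  [1] ....# => .  t=0,i=6
  [0] ..... => .  t=0,i=5
  bits 10111001101111000010010111111100 = 3116115452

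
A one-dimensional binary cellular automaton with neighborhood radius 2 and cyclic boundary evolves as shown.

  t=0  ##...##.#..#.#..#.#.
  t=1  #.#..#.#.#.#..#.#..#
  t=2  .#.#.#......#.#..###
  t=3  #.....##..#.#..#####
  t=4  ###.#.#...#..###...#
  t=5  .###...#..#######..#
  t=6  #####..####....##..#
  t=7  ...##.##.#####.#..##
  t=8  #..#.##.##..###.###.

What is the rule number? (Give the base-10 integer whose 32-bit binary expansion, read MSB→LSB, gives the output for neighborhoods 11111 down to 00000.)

2110344178

  [31] ##### => .  t=3,i=17
  [30] ####. => #  t=3,i=19
  [29] ###.# => #  t=2,i=19
  [28] ###.. => #  t=3,i=0
  [27] ##.## => #  t=7,i=5
  [26] ##.#. => #  t=0,i=7
  [25] ##..# => .  t=3,i=8
  [24] ##... => #  t=0,i=2
  [23] #.### => #  t=5,i=1
  [22] #.##. => #  t=0,i=0
  [21] #.#.# => .  t=0,i=18
  [20] #.#.. => .  t=0,i=8
  [19] #..## => #  t=1,i=18
  [18] #..#. => .  t=0,i=10
  [17] #...# => .  t=0,i=3
  [16] #.... => #  t=2,i=7
  [15] .#### => .  t=3,i=16
  [14] .###. => #  t=2,i=18
  [13] .##.# => .  t=0,i=6
  [12] .##.. => .  t=0,i=1
  [11] .#.## => #  t=0,i=19
  [10] .#.#. => .  t=0,i=12
  [9] .#..# => #  t=0,i=9
  [8] .#... => #  t=2,i=6
  [7] ..### => #  t=2,i=17
  [6] ..##. => #  t=0,i=5
  [5] ..#.# => #  t=0,i=11
  [4] ..#.. => #  t=4,i=10
  [3] ...## => .  t=0,i=4
  [2] ...#. => .  t=2,i=11
  [1] ....# => #  t=2,i=10
  [0] ..... => .  t=2,i=8
  bits 01111101110010010100101111110010 = 2110344178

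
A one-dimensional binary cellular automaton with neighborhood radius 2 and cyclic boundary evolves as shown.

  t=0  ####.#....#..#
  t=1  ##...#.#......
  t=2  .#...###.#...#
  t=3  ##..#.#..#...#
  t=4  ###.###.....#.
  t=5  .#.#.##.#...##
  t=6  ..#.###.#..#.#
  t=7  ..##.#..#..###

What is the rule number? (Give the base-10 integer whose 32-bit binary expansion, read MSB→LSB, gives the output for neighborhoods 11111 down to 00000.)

  ##### -> #   bit 31 = 1  t=0,i=1
  ####. -> .   bit 30 = 0  t=0,i=2
  ###.# -> .   bit 29 = 0  t=0,i=3
  ###.. -> #   bit 28 = 1  t=3,i=1
  ##.## -> #   bit 27 = 1  t=4,i=3
  ##.#. -> .   bit 26 = 0  t=0,i=4
  ##..# -> #   bit 25 = 1  t=3,i=2
  ##... -> .   bit 24 = 0  t=1,i=2
  #.### -> .   bit 23 = 0  t=4,i=0
  #.##. -> #   bit 22 = 1  t=5,i=5
  #.#.# -> .   bit 21 = 0  t=5,i=1
  #.#.. -> #   bit 20 = 1  t=0,i=5
  #..## -> .   bit 19 = 0  t=0,i=12
  #..#. -> .   bit 18 = 0  t=3,i=3
  #...# -> .   bit 17 = 0  t=1,i=3
  #.... -> #   bit 16 = 1  t=0,i=7
  .#### -> #   bit 15 = 1  t=0,i=0
  .###. -> #   bit 14 = 1  t=2,i=6
  .##.# -> #   bit 13 = 1  t=5,i=6
  .##.. -> #   bit 12 = 1  t=1,i=1
  .#.## -> #   bit 11 = 1  t=4,i=13
  .#.#. -> #   bit 10 = 1  t=1,i=6
  .#..# -> .   bit 9 = 0  t=0,i=11
  .#... -> .   bit 8 = 0  t=0,i=6
  ..### -> .   bit 7 = 0  t=0,i=13
  ..##. -> .   bit 6 = 0  t=1,i=0
  ..#.# -> #   bit 5 = 1  t=1,i=5
  ..#.. -> .   bit 4 = 0  t=0,i=10
  ...## -> #   bit 3 = 1  t=1,i=13
  ...#. -> .   bit 2 = 0  t=0,i=9
  ....# -> .   bit 1 = 0  t=0,i=8
  ..... -> .   bit 0 = 0  t=1,i=10
  bits 10011010010100011111110000101000 = 2589064232

2589064232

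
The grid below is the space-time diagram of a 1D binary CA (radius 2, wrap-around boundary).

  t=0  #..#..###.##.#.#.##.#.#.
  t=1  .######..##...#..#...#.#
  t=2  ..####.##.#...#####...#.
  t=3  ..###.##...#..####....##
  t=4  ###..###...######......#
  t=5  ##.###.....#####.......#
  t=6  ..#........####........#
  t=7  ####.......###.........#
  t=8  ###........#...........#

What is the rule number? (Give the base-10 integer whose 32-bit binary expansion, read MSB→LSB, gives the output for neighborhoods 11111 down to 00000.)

3394017168

  [31] ##### => #  t=1,i=3
  [30] ####. => #  t=1,i=5
  [29] ###.# => .  t=0,i=8
  [28] ###.. => .  t=1,i=6
  [27] ##.## => #  t=0,i=9
  [26] ##.#. => .  t=0,i=12
  [25] ##..# => #  t=1,i=7
  [24] ##... => .  t=1,i=11
  [23] #.### => .  t=1,i=1
  [22] #.##. => #  t=0,i=10
  [21] #.#.# => .  t=0,i=13
  [20] #.#.. => .  t=0,i=0
  [19] #..## => #  t=0,i=5
  [18] #..#. => #  t=0,i=2
  [17] #...# => .  t=1,i=12
  [16] #.... => .  t=3,i=19
  [15] .#### => #  t=1,i=2
  [14] .###. => .  t=0,i=7
  [13] .##.# => .  t=0,i=11
  [12] .##.. => #  t=1,i=10
  [11] .#.## => .  t=0,i=16
  [10] .#.#. => #  t=0,i=14
  [9] .#..# => #  t=0,i=1
  [8] .#... => #  t=1,i=18
  [7] ..### => #  t=0,i=6
  [6] ..##. => .  t=1,i=9
  [5] ..#.# => .  t=1,i=21
  [4] ..#.. => #  t=0,i=3
  [3] ...## => .  t=2,i=1
  [2] ...#. => .  t=1,i=13
  [1] ....# => .  t=3,i=20
  [0] ..... => .  t=4,i=19
  bits 11001010010011001001011110010000 = 3394017168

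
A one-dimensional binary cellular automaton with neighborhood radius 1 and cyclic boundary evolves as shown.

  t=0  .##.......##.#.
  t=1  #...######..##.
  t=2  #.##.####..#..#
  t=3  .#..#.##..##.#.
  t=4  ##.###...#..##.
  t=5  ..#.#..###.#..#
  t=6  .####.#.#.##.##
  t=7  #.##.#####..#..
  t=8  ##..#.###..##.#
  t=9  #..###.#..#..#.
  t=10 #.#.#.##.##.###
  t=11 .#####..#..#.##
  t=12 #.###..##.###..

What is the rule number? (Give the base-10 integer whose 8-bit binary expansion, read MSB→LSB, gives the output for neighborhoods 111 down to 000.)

  nb ###: next=#  (t=1,i=5, bit7=1)
  nb ##.: next=.  (t=0,i=2, bit6=0)
  nb #.#: next=#  (t=0,i=12, bit5=1)
  nb #..: next=.  (t=0,i=3, bit4=0)
  nb .##: next=.  (t=0,i=1, bit3=0)
  nb .#.: next=#  (t=0,i=13, bit2=1)
  nb ..#: next=#  (t=0,i=0, bit1=1)
  nb ...: next=#  (t=0,i=4, bit0=1)
  bits 10100111 = 167

167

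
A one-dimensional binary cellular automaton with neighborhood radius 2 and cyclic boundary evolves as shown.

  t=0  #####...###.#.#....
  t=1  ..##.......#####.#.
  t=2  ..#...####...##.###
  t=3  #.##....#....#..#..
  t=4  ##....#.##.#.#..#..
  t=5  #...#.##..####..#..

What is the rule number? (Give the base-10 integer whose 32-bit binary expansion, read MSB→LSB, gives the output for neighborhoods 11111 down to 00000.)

3333426547

  ##### -> #   bit 31 = 1  t=0,i=2
  ####. -> #   bit 30 = 1  t=0,i=3
  ###.# -> .   bit 29 = 0  t=0,i=10
  ###.. -> .   bit 28 = 0  t=0,i=4
  ##.## -> .   bit 27 = 0  t=2,i=15
  ##.#. -> #   bit 26 = 1  t=0,i=11
  ##..# -> #   bit 25 = 1  t=2,i=0
  ##... -> .   bit 24 = 0  t=0,i=5
  #.### -> #   bit 23 = 1  t=2,i=16
  #.##. -> .   bit 22 = 0  t=3,i=2
  #.#.# -> #   bit 21 = 1  t=0,i=12
  #.#.. -> #   bit 20 = 1  t=0,i=14
  #..## -> .   bit 19 = 0  t=4,i=18
  #..#. -> .   bit 18 = 0  t=2,i=1
  #...# -> .   bit 17 = 0  t=0,i=6
  #.... -> .   bit 16 = 0  t=0,i=16
  .#### -> .   bit 15 = 0  t=0,i=1
  .###. -> .   bit 14 = 0  t=0,i=9
  .##.# -> .   bit 13 = 0  t=2,i=14
  .##.. -> .   bit 12 = 0  t=1,i=3
  .#.## -> #   bit 11 = 1  t=3,i=1
  .#.#. -> #   bit 10 = 1  t=0,i=13
  .#..# -> .   bit 9 = 0  t=3,i=14
  .#... -> #   bit 8 = 1  t=0,i=15
  ..### -> .   bit 7 = 0  t=0,i=0
  ..##. -> #   bit 6 = 1  t=1,i=2
  ..#.# -> #   bit 5 = 1  t=3,i=0
  ..#.. -> #   bit 4 = 1  t=2,i=2
  ...## -> .   bit 3 = 0  t=0,i=7
  ...#. -> .   bit 2 = 0  t=3,i=7
  ....# -> #   bit 1 = 1  t=0,i=17
  ..... -> #   bit 0 = 1  t=1,i=6
  bits 11000110101100000000110101110011 = 3333426547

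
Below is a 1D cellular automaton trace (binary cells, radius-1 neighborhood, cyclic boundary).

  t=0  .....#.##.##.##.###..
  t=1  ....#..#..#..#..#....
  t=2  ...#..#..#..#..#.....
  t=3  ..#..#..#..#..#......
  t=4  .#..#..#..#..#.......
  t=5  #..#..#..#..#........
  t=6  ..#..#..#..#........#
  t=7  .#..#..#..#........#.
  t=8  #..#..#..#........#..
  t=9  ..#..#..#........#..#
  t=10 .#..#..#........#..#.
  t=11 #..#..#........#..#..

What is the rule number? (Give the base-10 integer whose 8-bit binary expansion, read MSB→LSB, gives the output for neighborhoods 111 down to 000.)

10

  ###|.  b7=0 t=0,i=17
  ##.|.  b6=0 t=0,i=8
  #.#|.  b5=0 t=0,i=6
  #..|.  b4=0 t=0,i=19
  .##|#  b3=1 t=0,i=7
  .#.|.  b2=0 t=0,i=5
  ..#|#  b1=1 t=0,i=4
  ...|.  b0=0 t=0,i=0
  bits 00001010 = 10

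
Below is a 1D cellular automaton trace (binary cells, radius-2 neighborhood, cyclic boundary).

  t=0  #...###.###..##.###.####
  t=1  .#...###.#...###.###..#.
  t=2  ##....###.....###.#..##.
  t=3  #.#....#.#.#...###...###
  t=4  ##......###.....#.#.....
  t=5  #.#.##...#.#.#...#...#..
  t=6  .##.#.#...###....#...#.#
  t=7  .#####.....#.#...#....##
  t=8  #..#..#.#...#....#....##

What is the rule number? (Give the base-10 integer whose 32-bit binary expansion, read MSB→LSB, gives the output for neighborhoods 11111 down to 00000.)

2909037649

  ##### -> #   bit 31 = 1  t=0,i=22
  ####. -> .   bit 30 = 0  t=0,i=23
  ###.# -> #   bit 29 = 1  t=0,i=6
  ###.. -> .   bit 28 = 0  t=0,i=0
  ##.## -> #   bit 27 = 1  t=0,i=7
  ##.#. -> #   bit 26 = 1  t=1,i=8
  ##..# -> .   bit 25 = 0  t=0,i=11
  ##... -> #   bit 24 = 1  t=0,i=1
  #.### -> .   bit 23 = 0  t=0,i=8
  #.##. -> #   bit 22 = 1  t=2,i=0
  #.#.# -> #   bit 21 = 1  t=3,i=9
  #.#.. -> .   bit 20 = 0  t=1,i=9
  #..## -> .   bit 19 = 0  t=0,i=12
  #..#. -> #   bit 18 = 1  t=1,i=0
  #...# -> .   bit 17 = 0  t=0,i=2
  #.... -> .   bit 16 = 0  t=2,i=3
  .#### -> .   bit 15 = 0  t=0,i=21
  .###. -> #   bit 14 = 1  t=0,i=5
  .##.# -> #   bit 13 = 1  t=0,i=14
  .##.. -> .   bit 12 = 0  t=2,i=1
  .#.## -> .   bit 11 = 0  t=5,i=3
  .#.#. -> #   bit 10 = 1  t=3,i=8
  .#..# -> .   bit 9 = 0  t=1,i=23
  .#... -> .   bit 8 = 0  t=1,i=2
  ..### -> .   bit 7 = 0  t=0,i=4
  ..##. -> #   bit 6 = 1  t=0,i=13
  ..#.# -> .   bit 5 = 0  t=3,i=7
  ..#.. -> #   bit 4 = 1  t=1,i=1
  ...## -> .   bit 3 = 0  t=0,i=3
  ...#. -> .   bit 2 = 0  t=3,i=6
  ....# -> .   bit 1 = 0  t=2,i=4
  ..... -> #   bit 0 = 1  t=2,i=11
  bits 10101101011001000110010001010001 = 2909037649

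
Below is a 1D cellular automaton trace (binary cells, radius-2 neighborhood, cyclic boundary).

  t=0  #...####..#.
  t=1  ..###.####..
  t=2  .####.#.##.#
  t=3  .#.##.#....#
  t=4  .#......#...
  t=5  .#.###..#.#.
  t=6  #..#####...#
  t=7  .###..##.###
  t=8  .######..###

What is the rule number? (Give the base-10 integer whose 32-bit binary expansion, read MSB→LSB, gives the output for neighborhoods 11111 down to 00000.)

  ##### -> .   bit 31 = 0  t=6,i=5
  ####. -> #   bit 30 = 1  t=0,i=6
  ###.# -> #   bit 29 = 1  t=1,i=4
  ###.. -> #   bit 28 = 1  t=0,i=7
  ##.## -> .   bit 27 = 0  t=1,i=5
  ##.#. -> .   bit 26 = 0  t=2,i=5
  ##..# -> #   bit 25 = 1  t=0,i=8
  ##... -> .   bit 24 = 0  t=1,i=10
  #.### -> #   bit 23 = 1  t=1,i=6
  #.##. -> .   bit 22 = 0  t=2,i=8
  #.#.# -> #   bit 21 = 1  t=2,i=6
  #.#.. -> .   bit 20 = 0  t=0,i=0
  #..## -> #   bit 19 = 1  t=6,i=2
  #..#. -> #   bit 18 = 1  t=0,i=9
  #...# -> #   bit 17 = 1  t=0,i=2
  #.... -> #   bit 16 = 1  t=1,i=11
  .#### -> .   bit 15 = 0  t=0,i=5
  .###. -> #   bit 14 = 1  t=1,i=3
  .##.# -> .   bit 13 = 0  t=2,i=9
  .##.. -> .   bit 12 = 0  t=6,i=0
  .#.## -> .   bit 11 = 0  t=2,i=0
  .#.#. -> .   bit 10 = 0  t=0,i=11
  .#..# -> #   bit 9 = 1  t=5,i=11
  .#... -> .   bit 8 = 0  t=0,i=1
  ..### -> #   bit 7 = 1  t=0,i=4
  ..##. -> #   bit 6 = 1  t=6,i=11
  ..#.# -> .   bit 5 = 0  t=0,i=10
  ..#.. -> #   bit 4 = 1  t=4,i=1
  ...## -> #   bit 3 = 1  t=0,i=3
  ...#. -> .   bit 2 = 0  t=3,i=10
  ....# -> .   bit 1 = 0  t=1,i=0
  ..... -> #   bit 0 = 1  t=4,i=4
  bits 01110010101011110100001011011001 = 1924088537

1924088537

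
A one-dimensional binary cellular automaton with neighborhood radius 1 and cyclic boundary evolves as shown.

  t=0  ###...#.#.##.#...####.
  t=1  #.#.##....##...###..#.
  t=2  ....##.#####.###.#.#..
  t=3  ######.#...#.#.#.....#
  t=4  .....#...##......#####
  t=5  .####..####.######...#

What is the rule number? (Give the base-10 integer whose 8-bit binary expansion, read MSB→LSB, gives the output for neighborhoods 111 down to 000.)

75

  ###|.  b7=0 t=0,i=1
  ##.|#  b6=1 t=0,i=2
  #.#|.  b5=0 t=0,i=7
  #..|.  b4=0 t=0,i=3
  .##|#  b3=1 t=0,i=0
  .#.|.  b2=0 t=0,i=6
  ..#|#  b1=1 t=0,i=5
  ...|#  b0=1 t=0,i=4
  bits 01001011 = 75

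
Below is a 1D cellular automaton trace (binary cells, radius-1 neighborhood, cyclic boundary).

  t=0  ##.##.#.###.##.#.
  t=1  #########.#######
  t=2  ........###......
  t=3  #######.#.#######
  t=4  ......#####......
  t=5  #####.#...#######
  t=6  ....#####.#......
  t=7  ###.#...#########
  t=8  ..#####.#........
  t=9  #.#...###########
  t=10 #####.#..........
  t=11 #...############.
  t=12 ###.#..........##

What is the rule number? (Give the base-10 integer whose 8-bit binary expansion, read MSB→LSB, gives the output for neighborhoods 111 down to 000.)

  ### -> .   bit 7 = 0  t=0,i=9
  ##. -> #   bit 6 = 1  t=0,i=1
  #.# -> #   bit 5 = 1  t=0,i=2
  #.. -> #   bit 4 = 1  t=2,i=11
  .## -> #   bit 3 = 1  t=0,i=0
  .#. -> #   bit 2 = 1  t=0,i=6
  ..# -> .   bit 1 = 0  t=2,i=7
  ... -> #   bit 0 = 1  t=2,i=0
  bits 01111101 = 125

125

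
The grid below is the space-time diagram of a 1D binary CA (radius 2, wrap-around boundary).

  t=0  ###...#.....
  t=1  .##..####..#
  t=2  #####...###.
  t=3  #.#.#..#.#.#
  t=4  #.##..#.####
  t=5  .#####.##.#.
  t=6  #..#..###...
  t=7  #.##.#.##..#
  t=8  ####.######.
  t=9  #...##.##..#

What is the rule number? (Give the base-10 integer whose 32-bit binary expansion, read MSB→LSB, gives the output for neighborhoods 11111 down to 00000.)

  ##### -> #   bit 31 = 1  t=2,i=2
  ####. -> .   bit 30 = 0  t=1,i=7
  ###.# -> .   bit 29 = 0  t=2,i=10
  ###.. -> #   bit 28 = 1  t=0,i=2
  ##.## -> #   bit 27 = 1  t=2,i=11
  ##.#. -> .   bit 26 = 0  t=3,i=1
  ##..# -> #   bit 25 = 1  t=1,i=3
  ##... -> .   bit 24 = 0  t=0,i=3
  #.### -> #   bit 23 = 1  t=2,i=0
  #.##. -> #   bit 22 = 1  t=1,i=1
  #.#.# -> #   bit 21 = 1  t=3,i=2
  #.#.. -> .   bit 20 = 0  t=3,i=4
  #..## -> #   bit 19 = 1  t=1,i=4
  #..#. -> #   bit 18 = 1  t=1,i=10
  #...# -> .   bit 17 = 0  t=0,i=4
  #.... -> #   bit 16 = 1  t=0,i=8
  .#### -> .   bit 15 = 0  t=1,i=6
  .###. -> #   bit 14 = 1  t=0,i=1
  .##.# -> #   bit 13 = 1  t=3,i=0
  .##.. -> #   bit 12 = 1  t=1,i=2
  .#.## -> #   bit 11 = 1  t=1,i=0
  .#.#. -> #   bit 10 = 1  t=3,i=3
  .#..# -> .   bit 9 = 0  t=3,i=5
  .#... -> #   bit 8 = 1  t=0,i=7
  ..### -> .   bit 7 = 0  t=0,i=0
  ..##. -> .   bit 6 = 0  t=7,i=11
  ..#.# -> .   bit 5 = 0  t=1,i=11
  ..#.. -> #   bit 4 = 1  t=0,i=6
  ...## -> #   bit 3 = 1  t=0,i=11
  ...#. -> #   bit 2 = 1  t=0,i=5
  ....# -> .   bit 1 = 0  t=0,i=10
  ..... -> .   bit 0 = 0  t=0,i=9
  bits 10011010111011010111110100011100 = 2599255324

2599255324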